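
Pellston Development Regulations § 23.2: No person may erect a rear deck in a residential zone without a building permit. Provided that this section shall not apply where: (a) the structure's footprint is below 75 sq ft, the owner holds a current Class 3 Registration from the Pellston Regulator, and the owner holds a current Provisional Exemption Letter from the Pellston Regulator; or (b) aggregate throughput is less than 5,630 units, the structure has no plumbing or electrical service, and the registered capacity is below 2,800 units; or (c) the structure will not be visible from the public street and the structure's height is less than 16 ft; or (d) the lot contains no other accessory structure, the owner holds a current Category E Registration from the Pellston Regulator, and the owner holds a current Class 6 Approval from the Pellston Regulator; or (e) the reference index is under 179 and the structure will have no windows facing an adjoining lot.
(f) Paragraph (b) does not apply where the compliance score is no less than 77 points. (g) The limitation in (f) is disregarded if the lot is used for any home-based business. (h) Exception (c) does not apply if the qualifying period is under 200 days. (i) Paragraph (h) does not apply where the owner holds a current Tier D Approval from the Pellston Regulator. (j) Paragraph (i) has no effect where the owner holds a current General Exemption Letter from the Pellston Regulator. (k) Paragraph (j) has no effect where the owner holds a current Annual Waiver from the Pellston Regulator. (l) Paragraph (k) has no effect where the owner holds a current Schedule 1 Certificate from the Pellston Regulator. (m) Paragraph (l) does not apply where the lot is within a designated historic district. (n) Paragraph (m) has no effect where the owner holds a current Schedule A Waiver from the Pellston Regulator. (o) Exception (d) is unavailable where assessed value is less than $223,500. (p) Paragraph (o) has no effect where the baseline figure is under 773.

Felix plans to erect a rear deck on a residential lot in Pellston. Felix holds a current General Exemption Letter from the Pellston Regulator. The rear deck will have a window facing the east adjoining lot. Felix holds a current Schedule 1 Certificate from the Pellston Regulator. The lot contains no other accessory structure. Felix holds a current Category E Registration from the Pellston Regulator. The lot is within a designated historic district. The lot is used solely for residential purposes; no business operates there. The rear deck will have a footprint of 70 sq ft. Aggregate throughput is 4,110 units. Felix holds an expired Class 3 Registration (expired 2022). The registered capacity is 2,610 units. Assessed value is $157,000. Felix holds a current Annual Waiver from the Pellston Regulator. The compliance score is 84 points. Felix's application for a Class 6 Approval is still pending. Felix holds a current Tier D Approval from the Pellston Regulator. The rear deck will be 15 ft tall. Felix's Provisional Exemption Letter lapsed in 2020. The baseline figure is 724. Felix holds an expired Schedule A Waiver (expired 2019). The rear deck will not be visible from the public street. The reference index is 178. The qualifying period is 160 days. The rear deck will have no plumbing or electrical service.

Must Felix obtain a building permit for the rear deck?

No — exception (c) applies; Felix does not need a building permit.

Exception (a) fails — no current Class 3 Registration is held.
Exception (b)'s conditions are all satisfied: aggregate throughput is 4,110 units, less than the 5,630 units limit; there is no plumbing or electrical service; the registered capacity is 2,610 units, below the 2,800 units limit. But applying paragraphs (f)–(g): (f) is triggered — the compliance score is 84 points, meeting the 77 points threshold. (g) is not engaged (the lot is solely residential), so (f) stands. Exception (b) does not apply.
Exception (c) is satisfied on its face — the structure will not be visible from the street; the structure's height is 15 ft, less than the 16 ft limit. Under paragraphs (h)–(n): (h) would limit (c) — the qualifying period is 160 days, under the 200 days limit — but (i) sets (h) aside: (i) operates against (h): a current Tier D Approval is held. (j) would limit (i) — a current General Exemption Letter is held — but (k) sets (j) aside: (k) is engaged — a current Annual Waiver is held. (l) operates (a current Schedule 1 Certificate is held), but is set aside by (m): (m) operates — the lot is in a historic district. (n), which would lift (m), is not triggered — there is no Schedule A Waiver in force. (c) remains available.
Exception (d) requires that the owner holds a current Class 6 Approval from the Pellston Regulator; but the Class 6 Approval is not current, so (d) is unavailable.
Exception (e) requires that the structure will have no windows facing an adjoining lot; but a window faces an adjoining lot, so (e) is unavailable.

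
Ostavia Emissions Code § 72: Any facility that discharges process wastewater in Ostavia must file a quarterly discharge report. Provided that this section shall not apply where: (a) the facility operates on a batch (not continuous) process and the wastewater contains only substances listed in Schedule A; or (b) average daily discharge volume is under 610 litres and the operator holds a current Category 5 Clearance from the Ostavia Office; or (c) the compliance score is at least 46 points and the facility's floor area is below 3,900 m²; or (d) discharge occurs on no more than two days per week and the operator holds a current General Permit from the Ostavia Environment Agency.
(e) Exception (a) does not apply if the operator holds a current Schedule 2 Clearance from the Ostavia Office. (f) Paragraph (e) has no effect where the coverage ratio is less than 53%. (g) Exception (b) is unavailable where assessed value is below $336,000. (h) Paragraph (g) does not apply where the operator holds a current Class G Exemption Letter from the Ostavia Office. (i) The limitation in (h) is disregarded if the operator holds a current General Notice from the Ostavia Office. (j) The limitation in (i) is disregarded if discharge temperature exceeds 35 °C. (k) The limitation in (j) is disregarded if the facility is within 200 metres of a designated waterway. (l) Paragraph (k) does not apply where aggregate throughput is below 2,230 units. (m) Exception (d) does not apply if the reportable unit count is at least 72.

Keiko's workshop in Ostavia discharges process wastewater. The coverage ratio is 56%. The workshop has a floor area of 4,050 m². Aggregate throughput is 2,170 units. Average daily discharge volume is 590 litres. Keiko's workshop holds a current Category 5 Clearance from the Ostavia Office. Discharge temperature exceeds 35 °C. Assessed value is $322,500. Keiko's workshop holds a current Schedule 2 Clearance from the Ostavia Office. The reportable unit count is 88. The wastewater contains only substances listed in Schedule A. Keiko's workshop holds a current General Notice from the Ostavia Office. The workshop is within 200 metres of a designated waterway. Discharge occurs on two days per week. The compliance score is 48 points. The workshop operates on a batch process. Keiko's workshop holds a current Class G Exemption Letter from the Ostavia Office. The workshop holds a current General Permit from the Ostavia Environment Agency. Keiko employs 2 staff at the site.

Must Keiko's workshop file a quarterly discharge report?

All of (a)'s requirements are met (the facility operates on a batch process; the wastewater is Schedule-A-only). Turning to paragraphs (e)–(f): (e) operates against (a): a current Schedule 2 Clearance is held. (f), which would lift (e), is not engaged — the coverage ratio is 56%, not less than 53%. (a) is therefore removed.
Exception (b): average daily discharge volume is 590 litres, under the 610 litres limit; a current Category 5 Clearance is held — every condition holds. As to paragraphs (g)–(l): (g) applies (assessed value is $322,500, below the $336,000 limit), but is overridden by (h): (h) is triggered — a current Class G Exemption Letter is held. (i) would limit (h) — a current General Notice is held — but (j) sets (i) aside: (j) is engaged — discharge temperature exceeds 35 °C. (k) would limit (j) — the workshop is within 200 m of a designated waterway — but (l) sets (k) aside: (l) applies — aggregate throughput is 2,170 units, below the 2,230 units limit. (b) remains available.
Exception (c) requires that the facility's floor area is below 3,900 m²; but the facility's floor area is 4,050 m², not below 3,900 m², so (c) is unavailable.
Exception (d): discharge occurs on no more than two days per week; a current General Permit is held — every condition holds. But: (m) operates — the reportable unit count is 88, meeting the 72 threshold. Exception (d) does not apply.

No — exception (b) applies; Keiko's workshop is not required to file a quarterly discharge report.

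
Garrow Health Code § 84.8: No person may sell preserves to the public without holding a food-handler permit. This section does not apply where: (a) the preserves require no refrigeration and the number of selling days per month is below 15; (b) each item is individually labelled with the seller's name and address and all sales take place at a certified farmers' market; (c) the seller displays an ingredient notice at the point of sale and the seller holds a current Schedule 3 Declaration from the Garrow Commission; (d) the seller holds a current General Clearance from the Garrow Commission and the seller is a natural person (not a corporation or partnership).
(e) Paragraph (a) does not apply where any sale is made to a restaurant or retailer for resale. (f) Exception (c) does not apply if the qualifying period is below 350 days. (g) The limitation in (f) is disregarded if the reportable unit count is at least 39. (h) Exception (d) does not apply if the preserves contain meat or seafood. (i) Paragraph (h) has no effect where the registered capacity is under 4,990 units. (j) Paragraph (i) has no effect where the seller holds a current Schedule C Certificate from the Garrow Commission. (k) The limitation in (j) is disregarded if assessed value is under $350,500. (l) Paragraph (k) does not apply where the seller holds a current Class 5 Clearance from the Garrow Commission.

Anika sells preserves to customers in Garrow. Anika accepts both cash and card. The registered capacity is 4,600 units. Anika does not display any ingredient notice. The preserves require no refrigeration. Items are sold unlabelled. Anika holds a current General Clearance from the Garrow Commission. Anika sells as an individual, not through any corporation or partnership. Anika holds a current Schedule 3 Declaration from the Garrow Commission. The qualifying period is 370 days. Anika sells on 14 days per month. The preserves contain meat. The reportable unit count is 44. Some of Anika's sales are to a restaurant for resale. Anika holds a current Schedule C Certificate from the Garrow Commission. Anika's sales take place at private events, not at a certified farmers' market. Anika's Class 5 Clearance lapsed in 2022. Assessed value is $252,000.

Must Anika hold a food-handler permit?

No — exception (d) applies; Anika is not required to hold a food-handler permit.

Exception (a): the preserves are shelf-stable; the number of selling days per month is 14, below the 15 limit — every condition holds. But: (e) is triggered — some sales are to a restaurant for resale. (a) is therefore removed.
Exception (b) fails — items are sold unlabelled.
Exception (c) fails — no ingredient notice is displayed.
All of (d)'s requirements are met (a current General Clearance is held; the seller is a natural person). Considering the limiting provisions: (h) is engaged (the preserves contain meat), but is itself disapplied by (i): (i) applies — the registered capacity is 4,600 units, under the 4,990 units limit. (j) is engaged (a current Schedule C Certificate is held), but is itself disapplied by (k): (k) applies — assessed value is $252,000, under the $350,500 limit. (l) is not triggered (the Class 5 Clearance is not current), so (k) stands. Exception (d) stands.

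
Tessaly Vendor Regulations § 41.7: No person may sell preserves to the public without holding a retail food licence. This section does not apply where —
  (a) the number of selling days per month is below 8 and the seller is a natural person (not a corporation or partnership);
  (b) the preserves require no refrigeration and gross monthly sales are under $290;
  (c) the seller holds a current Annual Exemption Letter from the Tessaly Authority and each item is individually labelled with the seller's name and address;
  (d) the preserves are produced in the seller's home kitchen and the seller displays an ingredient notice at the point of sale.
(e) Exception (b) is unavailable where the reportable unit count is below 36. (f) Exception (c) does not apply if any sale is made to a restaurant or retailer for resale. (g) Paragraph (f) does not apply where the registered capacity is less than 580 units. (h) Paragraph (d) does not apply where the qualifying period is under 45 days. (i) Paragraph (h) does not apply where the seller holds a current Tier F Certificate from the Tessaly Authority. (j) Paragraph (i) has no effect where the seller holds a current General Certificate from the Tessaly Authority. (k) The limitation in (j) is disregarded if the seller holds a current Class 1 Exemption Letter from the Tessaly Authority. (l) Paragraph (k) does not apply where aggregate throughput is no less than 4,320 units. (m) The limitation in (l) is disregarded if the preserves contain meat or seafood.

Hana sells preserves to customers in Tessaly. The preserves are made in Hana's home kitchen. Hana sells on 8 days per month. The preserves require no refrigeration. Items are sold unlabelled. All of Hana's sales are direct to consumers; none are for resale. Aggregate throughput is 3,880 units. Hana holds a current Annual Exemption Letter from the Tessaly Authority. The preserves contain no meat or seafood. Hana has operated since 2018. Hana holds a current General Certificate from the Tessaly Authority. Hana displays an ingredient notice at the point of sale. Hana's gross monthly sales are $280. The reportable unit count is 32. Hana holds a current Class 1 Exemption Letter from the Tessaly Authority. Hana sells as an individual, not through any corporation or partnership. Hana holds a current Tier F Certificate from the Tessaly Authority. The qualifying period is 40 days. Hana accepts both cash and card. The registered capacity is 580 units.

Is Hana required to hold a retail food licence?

Exception (a) requires that the number of selling days per month is below 8; but the number of selling days per month is 8, not below 8, so (a) is unavailable.
Exception (b)'s conditions are all satisfied: the preserves are shelf-stable; gross monthly sales are $280, under the $290 limit. However, paragraph (e) must be considered: (e) operates against (b): the reportable unit count is 32, below the 36 limit. (b) is therefore removed.
Exception (c) fails — items are sold unlabelled.
Exception (d): the preserves are home-kitchen produced; an ingredient notice is displayed — every condition holds. Under paragraphs (h)–(m): (h) is triggered (the qualifying period is 40 days, under the 45 days limit), but is itself disapplied by (i): (i) operates against (h): a current Tier F Certificate is held. (j) would limit (i) — a current General Certificate is held — but (k) sets (j) aside: (k) operates against (j): a current Class 1 Exemption Letter is held. (l), which would lift (k), is not engaged — aggregate throughput is 3,880 units, short of 4,320 units. (d) remains available.

No — exception (d) applies; Hana is not required to hold a retail food licence.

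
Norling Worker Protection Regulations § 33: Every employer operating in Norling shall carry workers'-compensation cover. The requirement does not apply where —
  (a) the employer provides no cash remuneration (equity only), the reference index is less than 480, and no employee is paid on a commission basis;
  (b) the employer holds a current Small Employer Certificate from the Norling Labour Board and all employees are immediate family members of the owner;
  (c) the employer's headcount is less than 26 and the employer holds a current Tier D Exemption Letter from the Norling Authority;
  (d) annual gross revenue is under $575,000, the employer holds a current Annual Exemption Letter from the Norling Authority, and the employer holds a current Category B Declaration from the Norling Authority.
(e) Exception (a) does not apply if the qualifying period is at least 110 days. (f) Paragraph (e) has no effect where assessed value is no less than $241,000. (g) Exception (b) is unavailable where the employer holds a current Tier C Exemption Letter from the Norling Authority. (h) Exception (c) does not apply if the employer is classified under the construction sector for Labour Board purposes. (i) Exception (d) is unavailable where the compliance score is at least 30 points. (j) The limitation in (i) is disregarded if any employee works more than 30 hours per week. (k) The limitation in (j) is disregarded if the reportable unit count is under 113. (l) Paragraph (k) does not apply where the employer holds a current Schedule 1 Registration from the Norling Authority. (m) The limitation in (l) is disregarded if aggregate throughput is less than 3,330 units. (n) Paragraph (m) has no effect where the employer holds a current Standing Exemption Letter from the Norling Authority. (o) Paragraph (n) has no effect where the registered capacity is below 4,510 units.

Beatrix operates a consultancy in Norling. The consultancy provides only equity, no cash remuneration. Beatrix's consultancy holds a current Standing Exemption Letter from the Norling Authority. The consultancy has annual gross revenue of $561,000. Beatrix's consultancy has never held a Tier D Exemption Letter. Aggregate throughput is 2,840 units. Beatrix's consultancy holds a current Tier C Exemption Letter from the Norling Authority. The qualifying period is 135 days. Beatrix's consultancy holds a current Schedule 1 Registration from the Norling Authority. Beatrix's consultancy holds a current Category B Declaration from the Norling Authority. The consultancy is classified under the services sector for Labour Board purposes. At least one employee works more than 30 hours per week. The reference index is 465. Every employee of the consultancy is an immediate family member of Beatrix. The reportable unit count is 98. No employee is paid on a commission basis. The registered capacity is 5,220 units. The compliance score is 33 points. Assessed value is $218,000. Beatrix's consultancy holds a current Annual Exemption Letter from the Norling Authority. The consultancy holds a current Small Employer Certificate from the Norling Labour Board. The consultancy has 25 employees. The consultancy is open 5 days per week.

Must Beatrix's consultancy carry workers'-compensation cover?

No — exception (d) applies; Beatrix's consultancy is not required to carry workers'-compensation cover.

All of (a)'s requirements are met (remuneration is equity-only; the reference index is 465, less than the 480 limit; no employee is paid on commission). Turning to paragraphs (e)–(f): (e) operates against (a): the qualifying period is 135 days, meeting the 110 days threshold. (f), which would lift (e), is not triggered — assessed value is $218,000, short of $241,000. Exception (a) does not apply.
Exception (b): a current Small Employer Certificate is held; every employee is an immediate family member — every condition holds. But applying paragraph (g): (g) operates against (b): a current Tier C Exemption Letter is held. (b) is therefore removed.
Exception (c) fails — no current Tier D Exemption Letter is held.
Exception (d)'s conditions are all satisfied: annual gross revenue is $561,000, under the $575,000 limit; a current Annual Exemption Letter is held; a current Category B Declaration is held. Applying paragraphs (i)–(o): (i) applies (the compliance score is 33 points, meeting the 30 points threshold), but is set aside by (j): (j) applies — at least one employee exceeds 30 hours/week. (k) operates (the reportable unit count is 98, under the 113 limit), but is displaced by (l): (l) operates — a current Schedule 1 Registration is held. (m) applies (aggregate throughput is 2,840 units, less than the 3,330 units limit), but is itself disapplied by (n): (n) operates against (m): a current Standing Exemption Letter is held. (o), which would lift (n), is not engaged — the registered capacity is 5,220 units, not below 4,510 units. (d) remains available.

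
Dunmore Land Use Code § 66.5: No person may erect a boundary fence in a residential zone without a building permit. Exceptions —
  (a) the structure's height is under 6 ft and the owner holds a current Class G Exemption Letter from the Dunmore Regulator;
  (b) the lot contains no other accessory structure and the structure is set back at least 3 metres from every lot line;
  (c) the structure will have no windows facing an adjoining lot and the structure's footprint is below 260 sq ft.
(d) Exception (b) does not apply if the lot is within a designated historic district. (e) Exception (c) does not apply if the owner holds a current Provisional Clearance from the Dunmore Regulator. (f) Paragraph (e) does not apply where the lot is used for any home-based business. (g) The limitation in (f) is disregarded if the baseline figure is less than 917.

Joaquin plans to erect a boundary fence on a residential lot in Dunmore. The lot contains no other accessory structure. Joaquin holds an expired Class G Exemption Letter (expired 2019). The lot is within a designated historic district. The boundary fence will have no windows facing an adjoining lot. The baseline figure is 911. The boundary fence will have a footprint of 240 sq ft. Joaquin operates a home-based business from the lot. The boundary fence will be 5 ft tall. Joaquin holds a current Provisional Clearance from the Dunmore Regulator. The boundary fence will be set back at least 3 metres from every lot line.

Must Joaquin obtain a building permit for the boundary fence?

Yes — Joaquin must obtain a building permit.

Exception (a) does not apply: there is no Class G Exemption Letter in force.
Exception (b) is satisfied on its face — the lot has no other accessory structure; the setback is at least 3 m on every side. However, paragraph (d) must be considered: (d) is triggered — the lot is in a historic district. So (b) is unavailable.
All of (c)'s requirements are met (no windows face an adjoining lot; the structure's footprint is 240 sq ft, below the 260 sq ft limit). However, paragraphs (e)–(g) must be considered: (e) applies — a current Provisional Clearance is held. (f) applies (a home-based business operates on the lot), but yields to (g): (g) operates against (f): the baseline figure is 911, less than the 917 limit. Exception (c) does not apply.
Every exception is unavailable, so the rule governs.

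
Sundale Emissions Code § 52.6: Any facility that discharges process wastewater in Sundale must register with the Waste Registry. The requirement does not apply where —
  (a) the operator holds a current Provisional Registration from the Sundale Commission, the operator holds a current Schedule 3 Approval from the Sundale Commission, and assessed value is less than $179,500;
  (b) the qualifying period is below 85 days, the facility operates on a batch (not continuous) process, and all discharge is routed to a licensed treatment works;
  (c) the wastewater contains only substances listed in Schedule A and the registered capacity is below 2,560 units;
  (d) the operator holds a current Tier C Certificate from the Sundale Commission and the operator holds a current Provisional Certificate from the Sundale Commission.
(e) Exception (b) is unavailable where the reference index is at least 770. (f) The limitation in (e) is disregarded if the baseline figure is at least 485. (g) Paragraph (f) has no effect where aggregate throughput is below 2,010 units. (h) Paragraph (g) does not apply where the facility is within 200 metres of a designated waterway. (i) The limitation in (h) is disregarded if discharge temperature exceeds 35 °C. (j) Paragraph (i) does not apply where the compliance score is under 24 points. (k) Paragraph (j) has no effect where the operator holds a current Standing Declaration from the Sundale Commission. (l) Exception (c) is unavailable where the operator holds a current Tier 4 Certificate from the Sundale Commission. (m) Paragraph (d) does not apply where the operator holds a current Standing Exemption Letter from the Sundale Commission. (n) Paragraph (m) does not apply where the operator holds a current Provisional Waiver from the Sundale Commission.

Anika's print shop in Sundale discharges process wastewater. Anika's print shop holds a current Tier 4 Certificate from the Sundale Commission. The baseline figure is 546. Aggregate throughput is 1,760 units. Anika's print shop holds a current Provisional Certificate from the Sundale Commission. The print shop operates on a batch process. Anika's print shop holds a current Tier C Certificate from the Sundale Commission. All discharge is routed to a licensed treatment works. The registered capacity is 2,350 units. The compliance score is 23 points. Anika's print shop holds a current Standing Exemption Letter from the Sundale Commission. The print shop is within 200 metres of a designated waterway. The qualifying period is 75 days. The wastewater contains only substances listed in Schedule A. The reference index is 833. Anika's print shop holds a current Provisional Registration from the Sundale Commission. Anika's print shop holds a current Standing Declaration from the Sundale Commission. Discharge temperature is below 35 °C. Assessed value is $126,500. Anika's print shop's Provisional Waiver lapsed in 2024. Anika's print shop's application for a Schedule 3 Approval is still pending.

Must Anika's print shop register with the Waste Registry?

Exception (a) does not apply: no current Schedule 3 Approval is held.
Exception (b)'s conditions are all satisfied: the qualifying period is 75 days, below the 85 days limit; the facility operates on a batch process; discharge is routed to a licensed treatment works. Under paragraphs (e)–(k): (e) is engaged (the reference index is 833, meeting the 770 threshold), but yields to (f): (f) is triggered — the baseline figure is 546, meeting the 485 threshold. (g) is engaged (aggregate throughput is 1,760 units, below the 2,010 units limit), but is itself disapplied by (h): (h) applies — the print shop is within 200 m of a designated waterway. (i), which would lift (h), is not triggered — discharge temperature is below 35 °C. Exception (b) stands.
Exception (c)'s conditions are all satisfied: the wastewater is Schedule-A-only; the registered capacity is 2,350 units, below the 2,560 units limit. But applying paragraph (l): (l) is triggered — a current Tier 4 Certificate is held. So (c) is unavailable.
Exception (d) is satisfied on its face — a current Tier C Certificate is held; a current Provisional Certificate is held. However, paragraphs (m)–(n) must be considered: (m) is triggered — a current Standing Exemption Letter is held. (n) is inapplicable (no current Provisional Waiver is held), so (m) stands. So (d) is unavailable.

No — exception (b) applies; Anika's print shop is not required to register with the Waste Registry.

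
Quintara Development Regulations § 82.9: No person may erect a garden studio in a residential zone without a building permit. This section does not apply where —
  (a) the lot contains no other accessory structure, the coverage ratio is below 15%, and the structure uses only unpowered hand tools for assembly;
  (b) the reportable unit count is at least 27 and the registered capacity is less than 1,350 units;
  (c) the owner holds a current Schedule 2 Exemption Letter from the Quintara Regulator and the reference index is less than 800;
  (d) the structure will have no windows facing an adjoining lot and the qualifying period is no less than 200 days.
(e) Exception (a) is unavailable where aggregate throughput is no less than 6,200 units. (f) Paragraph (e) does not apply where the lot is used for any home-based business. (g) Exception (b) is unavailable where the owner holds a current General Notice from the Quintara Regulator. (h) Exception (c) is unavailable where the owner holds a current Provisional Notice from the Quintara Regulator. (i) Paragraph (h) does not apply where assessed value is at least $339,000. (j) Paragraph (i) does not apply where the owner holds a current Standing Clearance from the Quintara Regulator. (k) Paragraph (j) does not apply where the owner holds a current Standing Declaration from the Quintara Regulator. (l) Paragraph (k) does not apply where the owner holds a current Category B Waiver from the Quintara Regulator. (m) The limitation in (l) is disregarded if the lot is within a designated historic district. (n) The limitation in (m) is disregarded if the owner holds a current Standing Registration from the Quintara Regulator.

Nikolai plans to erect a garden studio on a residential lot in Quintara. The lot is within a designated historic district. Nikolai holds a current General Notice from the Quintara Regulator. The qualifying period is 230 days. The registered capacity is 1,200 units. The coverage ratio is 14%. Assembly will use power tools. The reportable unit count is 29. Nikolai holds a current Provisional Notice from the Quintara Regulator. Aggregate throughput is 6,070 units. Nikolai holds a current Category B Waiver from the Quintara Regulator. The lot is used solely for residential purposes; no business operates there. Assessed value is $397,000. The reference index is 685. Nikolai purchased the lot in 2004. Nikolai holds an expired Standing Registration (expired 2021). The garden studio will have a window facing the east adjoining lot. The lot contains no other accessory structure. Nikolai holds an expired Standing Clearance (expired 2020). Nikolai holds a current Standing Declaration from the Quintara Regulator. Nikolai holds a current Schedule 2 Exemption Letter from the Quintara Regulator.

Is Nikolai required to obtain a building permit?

No — exception (c) applies; Nikolai does not need a building permit.

Exception (a) requires that the structure uses only unpowered hand tools for assembly; but assembly uses power tools, so (a) is unavailable.
Exception (b)'s conditions are all satisfied: the reportable unit count is 29, meeting the 27 threshold; the registered capacity is 1,200 units, less than the 1,350 units limit. But: (g) operates against (b): a current General Notice is held. So (b) is unavailable.
Exception (c): a current Schedule 2 Exemption Letter is held; the reference index is 685, less than the 800 limit — every condition holds. Under paragraphs (h)–(n): (h) would limit (c) — a current Provisional Notice is held — but (i) sets (h) aside: (i) is triggered — assessed value is $397,000, meeting the $339,000 threshold. (j) is inapplicable (the Standing Clearance is not current), so (i) stands. Exception (c) stands.
Exception (d) requires that the structure will have no windows facing an adjoining lot; but a window faces an adjoining lot, so (d) is unavailable.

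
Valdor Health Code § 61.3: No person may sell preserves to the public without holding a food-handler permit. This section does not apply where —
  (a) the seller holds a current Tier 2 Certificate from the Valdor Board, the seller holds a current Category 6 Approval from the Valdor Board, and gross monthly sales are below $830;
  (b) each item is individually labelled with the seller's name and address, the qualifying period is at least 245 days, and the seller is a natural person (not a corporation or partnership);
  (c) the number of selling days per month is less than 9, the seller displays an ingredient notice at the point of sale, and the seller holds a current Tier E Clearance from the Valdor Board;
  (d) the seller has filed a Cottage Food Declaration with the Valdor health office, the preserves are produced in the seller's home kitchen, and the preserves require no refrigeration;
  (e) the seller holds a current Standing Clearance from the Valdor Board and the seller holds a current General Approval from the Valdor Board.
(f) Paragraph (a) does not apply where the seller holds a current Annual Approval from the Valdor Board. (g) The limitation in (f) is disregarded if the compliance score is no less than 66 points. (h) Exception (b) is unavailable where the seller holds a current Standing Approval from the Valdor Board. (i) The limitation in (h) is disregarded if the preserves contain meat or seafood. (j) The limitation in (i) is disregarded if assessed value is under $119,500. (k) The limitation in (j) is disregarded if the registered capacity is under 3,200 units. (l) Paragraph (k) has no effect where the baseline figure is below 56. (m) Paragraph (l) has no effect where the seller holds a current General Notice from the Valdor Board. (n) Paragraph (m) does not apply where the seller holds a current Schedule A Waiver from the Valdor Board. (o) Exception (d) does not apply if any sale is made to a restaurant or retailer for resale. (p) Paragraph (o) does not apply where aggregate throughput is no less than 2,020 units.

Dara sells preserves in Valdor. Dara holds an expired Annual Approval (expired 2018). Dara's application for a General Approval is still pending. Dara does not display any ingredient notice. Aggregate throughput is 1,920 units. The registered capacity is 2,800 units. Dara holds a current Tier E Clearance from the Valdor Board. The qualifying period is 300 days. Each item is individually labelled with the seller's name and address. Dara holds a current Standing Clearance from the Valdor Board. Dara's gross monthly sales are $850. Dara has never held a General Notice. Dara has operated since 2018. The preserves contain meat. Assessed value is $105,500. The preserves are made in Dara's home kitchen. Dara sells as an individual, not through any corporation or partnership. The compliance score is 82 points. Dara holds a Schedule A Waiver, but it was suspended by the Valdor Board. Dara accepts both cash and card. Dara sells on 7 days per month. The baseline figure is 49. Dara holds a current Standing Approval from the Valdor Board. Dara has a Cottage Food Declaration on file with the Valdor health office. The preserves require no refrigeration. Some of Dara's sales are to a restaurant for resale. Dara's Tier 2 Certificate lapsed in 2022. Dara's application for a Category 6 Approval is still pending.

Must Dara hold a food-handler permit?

Yes — Dara must hold a food-handler permit.

Exception (a) fails — the Tier 2 Certificate is not current.
Exception (b) is satisfied on its face — items are individually labelled; the qualifying period is 300 days, meeting the 245 days threshold; the seller is a natural person. Turning to paragraphs (h)–(n): (h) operates against (b): a current Standing Approval is held. (i) would limit (h) — the preserves contain meat — but (j) sets (i) aside: (j) operates against (i): assessed value is $105,500, under the $119,500 limit. (k) is triggered (the registered capacity is 2,800 units, under the 3,200 units limit), but is overridden by (l): (l) operates against (k): the baseline figure is 49, below the 56 limit. (m), which would lift (l), does not operate here — no current General Notice is held. Exception (b) does not apply.
Exception (c) fails — no ingredient notice is displayed.
Exception (d)'s conditions are all satisfied: a Cottage Food Declaration is on file; the preserves are home-kitchen produced; the preserves are shelf-stable. However, paragraphs (o)–(p) must be considered: (o) operates against (d): some sales are to a restaurant for resale. (p), which would lift (o), is not triggered — aggregate throughput is 1,920 units, short of 2,020 units. Exception (d) does not apply.
Exception (e) requires that the seller holds a current General Approval from the Valdor Board; but no current General Approval is held, so (e) is unavailable.
None of the exceptions is available; § 61.3 applies in full.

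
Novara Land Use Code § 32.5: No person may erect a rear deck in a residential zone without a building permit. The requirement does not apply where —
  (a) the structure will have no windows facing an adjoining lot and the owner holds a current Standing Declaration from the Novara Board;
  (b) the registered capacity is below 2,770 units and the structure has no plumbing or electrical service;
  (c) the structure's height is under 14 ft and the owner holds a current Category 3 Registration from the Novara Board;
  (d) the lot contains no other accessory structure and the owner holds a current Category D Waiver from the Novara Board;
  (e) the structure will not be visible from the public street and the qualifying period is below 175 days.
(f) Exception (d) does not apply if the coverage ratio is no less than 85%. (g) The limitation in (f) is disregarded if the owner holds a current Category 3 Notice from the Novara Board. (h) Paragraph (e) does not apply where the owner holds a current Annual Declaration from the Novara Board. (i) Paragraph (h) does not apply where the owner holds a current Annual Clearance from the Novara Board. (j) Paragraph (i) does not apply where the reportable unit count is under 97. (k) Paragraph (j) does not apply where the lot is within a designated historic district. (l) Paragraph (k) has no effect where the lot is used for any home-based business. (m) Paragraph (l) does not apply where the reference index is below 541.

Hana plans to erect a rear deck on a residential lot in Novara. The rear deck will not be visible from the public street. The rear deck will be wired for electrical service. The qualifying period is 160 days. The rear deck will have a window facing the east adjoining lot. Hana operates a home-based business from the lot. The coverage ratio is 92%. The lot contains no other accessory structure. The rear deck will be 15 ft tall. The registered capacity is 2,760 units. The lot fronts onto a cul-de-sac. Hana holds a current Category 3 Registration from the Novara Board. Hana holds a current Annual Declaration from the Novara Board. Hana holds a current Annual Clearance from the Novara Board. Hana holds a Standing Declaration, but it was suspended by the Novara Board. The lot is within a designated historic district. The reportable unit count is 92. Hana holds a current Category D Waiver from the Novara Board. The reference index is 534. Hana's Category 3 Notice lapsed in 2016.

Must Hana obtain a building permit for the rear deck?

No — exception (e) applies; Hana does not need a building permit.

Exception (a) fails — a window faces an adjoining lot.
Exception (b) does not apply: electrical service is planned.
Exception (c) fails — the structure's height is 15 ft, not under 14 ft.
All of (d)'s requirements are met (the lot has no other accessory structure; a current Category D Waiver is held). However, paragraphs (f)–(g) must be considered: (f) operates against (d): the coverage ratio is 92%, meeting the 85% threshold. (g), which would lift (f), is not engaged — no current Category 3 Notice is held. Exception (d) does not apply.
Exception (e): the structure will not be visible from the street; the qualifying period is 160 days, below the 175 days limit — every condition holds. Under paragraphs (h)–(m): (h) applies (a current Annual Declaration is held), but is displaced by (i): (i) applies — a current Annual Clearance is held. (j) is engaged (the reportable unit count is 92, under the 97 limit), but is itself disapplied by (k): (k) is engaged — the lot is in a historic district. (l) applies (a home-based business operates on the lot), but is overridden by (m): (m) operates against (l): the reference index is 534, below the 541 limit. (e) remains available.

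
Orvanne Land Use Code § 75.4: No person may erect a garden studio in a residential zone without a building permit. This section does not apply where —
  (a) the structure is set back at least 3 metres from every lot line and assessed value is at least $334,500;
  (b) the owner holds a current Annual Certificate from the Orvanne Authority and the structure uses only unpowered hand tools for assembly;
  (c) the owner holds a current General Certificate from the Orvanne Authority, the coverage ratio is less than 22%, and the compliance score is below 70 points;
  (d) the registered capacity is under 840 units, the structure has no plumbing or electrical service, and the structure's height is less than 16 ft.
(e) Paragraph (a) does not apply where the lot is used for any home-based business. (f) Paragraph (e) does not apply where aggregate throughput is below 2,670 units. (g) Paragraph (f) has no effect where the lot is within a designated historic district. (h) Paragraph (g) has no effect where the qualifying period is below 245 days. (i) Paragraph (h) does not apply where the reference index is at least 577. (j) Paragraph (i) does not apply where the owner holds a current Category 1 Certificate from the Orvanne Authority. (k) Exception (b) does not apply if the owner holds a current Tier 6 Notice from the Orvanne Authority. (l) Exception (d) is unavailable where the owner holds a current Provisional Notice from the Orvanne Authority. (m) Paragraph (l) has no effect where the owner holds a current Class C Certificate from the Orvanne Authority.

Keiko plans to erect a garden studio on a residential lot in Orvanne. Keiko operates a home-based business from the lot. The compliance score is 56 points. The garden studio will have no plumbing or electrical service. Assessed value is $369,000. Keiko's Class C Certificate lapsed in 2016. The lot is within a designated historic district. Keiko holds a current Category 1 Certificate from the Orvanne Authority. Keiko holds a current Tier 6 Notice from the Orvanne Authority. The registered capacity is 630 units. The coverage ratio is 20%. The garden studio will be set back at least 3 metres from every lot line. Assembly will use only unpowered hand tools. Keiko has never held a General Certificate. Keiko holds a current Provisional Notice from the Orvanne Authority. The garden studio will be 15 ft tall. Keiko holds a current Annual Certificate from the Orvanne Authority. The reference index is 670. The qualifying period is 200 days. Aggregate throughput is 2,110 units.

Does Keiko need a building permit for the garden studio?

Exception (a)'s conditions are all satisfied: the setback is at least 3 m on every side; assessed value is $369,000, meeting the $334,500 threshold. Applying paragraphs (e)–(j): (e) is triggered (a home-based business operates on the lot), but is overridden by (f): (f) operates against (e): aggregate throughput is 2,110 units, below the 2,670 units limit. (g) applies (the lot is in a historic district), but is overridden by (h): (h) operates against (g): the qualifying period is 200 days, below the 245 days limit. (i) would limit (h) — the reference index is 670, meeting the 577 threshold — but (j) sets (i) aside: (j) operates against (i): a current Category 1 Certificate is held. So (a) applies.
Exception (b) is satisfied on its face — a current Annual Certificate is held; assembly uses only hand tools. However, paragraph (k) must be considered: (k) operates — a current Tier 6 Notice is held. Exception (b) does not apply.
Exception (c) fails — no current General Certificate is held.
Exception (d) is satisfied on its face — the registered capacity is 630 units, under the 840 units limit; there is no plumbing or electrical service; the structure's height is 15 ft, less than the 16 ft limit. But: (l) applies — a current Provisional Notice is held. (m) does not operate here (there is no Class C Certificate in force), so (l) stands. Exception (d) does not apply.

No — exception (a) applies; Keiko does not need a building permit.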